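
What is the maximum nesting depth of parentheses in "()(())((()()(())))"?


Input: "()(())((()()(())))"
Tracking depth:
  Position 0 '(': depth becomes 1
  Position 1 ')': depth becomes 0
  Position 2 '(': depth becomes 1
  Position 3 '(': depth becomes 2
  Position 4 ')': depth becomes 1
  Position 5 ')': depth becomes 0
  Position 6 '(': depth becomes 1
  Position 7 '(': depth becomes 2
  Position 8 '(': depth becomes 3
  Position 9 ')': depth becomes 2
  Position 10 '(': depth becomes 3
  Position 11 ')': depth becomes 2
  Position 12 '(': depth becomes 3
  Position 13 '(': depth becomes 4
  Position 14 ')': depth becomes 3
  Position 15 ')': depth becomes 2
  Position 16 ')': depth becomes 1
  Position 17 ')': depth becomes 0
Maximum depth reached: 4

4


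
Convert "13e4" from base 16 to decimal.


Input: "13e4" in base 16
Positional expansion:
  Digit '1' (value 1) x 16^3 = 4096
  Digit '3' (value 3) x 16^2 = 768
  Digit 'e' (value 14) x 16^1 = 224
  Digit '4' (value 4) x 16^0 = 4
Sum = 5092

5092


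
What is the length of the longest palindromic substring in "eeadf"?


Input: "eeadf"
Checking substrings for palindromes:
  [0:2] "ee" (len 2) => palindrome
Longest palindromic substring: "ee" with length 2

2


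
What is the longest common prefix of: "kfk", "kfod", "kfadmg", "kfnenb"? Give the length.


Words: kfk, kfod, kfadmg, kfnenb
  Position 0: all 'k' => match
  Position 1: all 'f' => match
  Position 2: ('k', 'o', 'a', 'n') => mismatch, stop
LCP = "kf" (length 2)

2


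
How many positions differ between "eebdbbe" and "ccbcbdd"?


Comparing "eebdbbe" and "ccbcbdd" position by position:
  Position 0: 'e' vs 'c' => DIFFER
  Position 1: 'e' vs 'c' => DIFFER
  Position 2: 'b' vs 'b' => same
  Position 3: 'd' vs 'c' => DIFFER
  Position 4: 'b' vs 'b' => same
  Position 5: 'b' vs 'd' => DIFFER
  Position 6: 'e' vs 'd' => DIFFER
Positions that differ: 5

5


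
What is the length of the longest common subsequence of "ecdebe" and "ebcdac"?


LCS of "ecdebe" and "ebcdac"
DP table:
           e    b    c    d    a    c
      0    0    0    0    0    0    0
  e   0    1    1    1    1    1    1
  c   0    1    1    2    2    2    2
  d   0    1    1    2    3    3    3
  e   0    1    1    2    3    3    3
  b   0    1    2    2    3    3    3
  e   0    1    2    2    3    3    3
LCS length = dp[6][6] = 3

3


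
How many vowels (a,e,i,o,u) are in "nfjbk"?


Input: nfjbk
Checking each character:
  'n' at position 0: consonant
  'f' at position 1: consonant
  'j' at position 2: consonant
  'b' at position 3: consonant
  'k' at position 4: consonant
Total vowels: 0

0


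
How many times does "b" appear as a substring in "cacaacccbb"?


Searching for "b" in "cacaacccbb"
Scanning each position:
  Position 0: "c" => no
  Position 1: "a" => no
  Position 2: "c" => no
  Position 3: "a" => no
  Position 4: "a" => no
  Position 5: "c" => no
  Position 6: "c" => no
  Position 7: "c" => no
  Position 8: "b" => MATCH
  Position 9: "b" => MATCH
Total occurrences: 2

2


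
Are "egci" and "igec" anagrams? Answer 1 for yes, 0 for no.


Strings: "egci", "igec"
Sorted first:  cegi
Sorted second: cegi
Sorted forms match => anagrams

1


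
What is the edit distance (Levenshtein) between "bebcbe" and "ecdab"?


Computing edit distance: "bebcbe" -> "ecdab"
DP table:
           e    c    d    a    b
      0    1    2    3    4    5
  b   1    1    2    3    4    4
  e   2    1    2    3    4    5
  b   3    2    2    3    4    4
  c   4    3    2    3    4    5
  b   5    4    3    3    4    4
  e   6    5    4    4    4    5
Edit distance = dp[6][5] = 5

5


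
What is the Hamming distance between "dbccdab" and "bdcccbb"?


Comparing "dbccdab" and "bdcccbb" position by position:
  Position 0: 'd' vs 'b' => differ
  Position 1: 'b' vs 'd' => differ
  Position 2: 'c' vs 'c' => same
  Position 3: 'c' vs 'c' => same
  Position 4: 'd' vs 'c' => differ
  Position 5: 'a' vs 'b' => differ
  Position 6: 'b' vs 'b' => same
Total differences (Hamming distance): 4

4


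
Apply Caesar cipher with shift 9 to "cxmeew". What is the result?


Caesar cipher: shift "cxmeew" by 9
  'c' (pos 2) + 9 = pos 11 = 'l'
  'x' (pos 23) + 9 = pos 6 = 'g'
  'm' (pos 12) + 9 = pos 21 = 'v'
  'e' (pos 4) + 9 = pos 13 = 'n'
  'e' (pos 4) + 9 = pos 13 = 'n'
  'w' (pos 22) + 9 = pos 5 = 'f'
Result: lgvnnf

lgvnnf


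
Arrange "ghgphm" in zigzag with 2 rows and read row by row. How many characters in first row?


Zigzag "ghgphm" into 2 rows:
Placing characters:
  'g' => row 0
  'h' => row 1
  'g' => row 0
  'p' => row 1
  'h' => row 0
  'm' => row 1
Rows:
  Row 0: "ggh"
  Row 1: "hpm"
First row length: 3

3


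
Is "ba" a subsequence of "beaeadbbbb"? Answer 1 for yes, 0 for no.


Check if "ba" is a subsequence of "beaeadbbbb"
Greedy scan:
  Position 0 ('b'): matches sub[0] = 'b'
  Position 1 ('e'): no match needed
  Position 2 ('a'): matches sub[1] = 'a'
  Position 3 ('e'): no match needed
  Position 4 ('a'): no match needed
  Position 5 ('d'): no match needed
  Position 6 ('b'): no match needed
  Position 7 ('b'): no match needed
  Position 8 ('b'): no match needed
  Position 9 ('b'): no match needed
All 2 characters matched => is a subsequence

1


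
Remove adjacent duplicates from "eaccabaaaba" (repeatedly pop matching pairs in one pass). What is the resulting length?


Input: eaccabaaaba
Stack-based adjacent duplicate removal:
  Read 'e': push. Stack: e
  Read 'a': push. Stack: ea
  Read 'c': push. Stack: eac
  Read 'c': matches stack top 'c' => pop. Stack: ea
  Read 'a': matches stack top 'a' => pop. Stack: e
  Read 'b': push. Stack: eb
  Read 'a': push. Stack: eba
  Read 'a': matches stack top 'a' => pop. Stack: eb
  Read 'a': push. Stack: eba
  Read 'b': push. Stack: ebab
  Read 'a': push. Stack: ebaba
Final stack: "ebaba" (length 5)

5


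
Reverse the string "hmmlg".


Input: hmmlg
Reading characters right to left:
  Position 4: 'g'
  Position 3: 'l'
  Position 2: 'm'
  Position 1: 'm'
  Position 0: 'h'
Reversed: glmmh

glmmh


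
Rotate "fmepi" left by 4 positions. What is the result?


Input: "fmepi", rotate left by 4
First 4 characters: "fmep"
Remaining characters: "i"
Concatenate remaining + first: "i" + "fmep" = "ifmep"

ifmep


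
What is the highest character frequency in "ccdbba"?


Input: ccdbba
Character counts:
  'a': 1
  'b': 2
  'c': 2
  'd': 1
Maximum frequency: 2

2


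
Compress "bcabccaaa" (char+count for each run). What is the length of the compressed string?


Input: bcabccaaa
Runs:
  'b' x 1 => "b1"
  'c' x 1 => "c1"
  'a' x 1 => "a1"
  'b' x 1 => "b1"
  'c' x 2 => "c2"
  'a' x 3 => "a3"
Compressed: "b1c1a1b1c2a3"
Compressed length: 12

12


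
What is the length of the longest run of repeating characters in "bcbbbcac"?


Input: "bcbbbcac"
Scanning for longest run:
  Position 1 ('c'): new char, reset run to 1
  Position 2 ('b'): new char, reset run to 1
  Position 3 ('b'): continues run of 'b', length=2
  Position 4 ('b'): continues run of 'b', length=3
  Position 5 ('c'): new char, reset run to 1
  Position 6 ('a'): new char, reset run to 1
  Position 7 ('c'): new char, reset run to 1
Longest run: 'b' with length 3

3


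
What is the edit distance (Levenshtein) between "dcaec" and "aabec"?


Computing edit distance: "dcaec" -> "aabec"
DP table:
           a    a    b    e    c
      0    1    2    3    4    5
  d   1    1    2    3    4    5
  c   2    2    2    3    4    4
  a   3    2    2    3    4    5
  e   4    3    3    3    3    4
  c   5    4    4    4    4    3
Edit distance = dp[5][5] = 3

3


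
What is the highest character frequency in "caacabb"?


Input: caacabb
Character counts:
  'a': 3
  'b': 2
  'c': 2
Maximum frequency: 3

3


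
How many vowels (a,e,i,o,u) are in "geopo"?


Input: geopo
Checking each character:
  'g' at position 0: consonant
  'e' at position 1: vowel (running total: 1)
  'o' at position 2: vowel (running total: 2)
  'p' at position 3: consonant
  'o' at position 4: vowel (running total: 3)
Total vowels: 3

3


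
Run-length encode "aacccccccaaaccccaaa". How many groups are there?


Input: aacccccccaaaccccaaa
Scanning for consecutive runs:
  Group 1: 'a' x 2 (positions 0-1)
  Group 2: 'c' x 7 (positions 2-8)
  Group 3: 'a' x 3 (positions 9-11)
  Group 4: 'c' x 4 (positions 12-15)
  Group 5: 'a' x 3 (positions 16-18)
Total groups: 5

5


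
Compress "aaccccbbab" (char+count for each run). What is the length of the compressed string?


Input: aaccccbbab
Runs:
  'a' x 2 => "a2"
  'c' x 4 => "c4"
  'b' x 2 => "b2"
  'a' x 1 => "a1"
  'b' x 1 => "b1"
Compressed: "a2c4b2a1b1"
Compressed length: 10

10


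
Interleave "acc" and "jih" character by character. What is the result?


Interleaving "acc" and "jih":
  Position 0: 'a' from first, 'j' from second => "aj"
  Position 1: 'c' from first, 'i' from second => "ci"
  Position 2: 'c' from first, 'h' from second => "ch"
Result: ajcich

ajcich


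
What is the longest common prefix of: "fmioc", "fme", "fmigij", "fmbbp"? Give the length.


Words: fmioc, fme, fmigij, fmbbp
  Position 0: all 'f' => match
  Position 1: all 'm' => match
  Position 2: ('i', 'e', 'i', 'b') => mismatch, stop
LCP = "fm" (length 2)

2


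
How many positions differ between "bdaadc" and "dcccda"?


Comparing "bdaadc" and "dcccda" position by position:
  Position 0: 'b' vs 'd' => DIFFER
  Position 1: 'd' vs 'c' => DIFFER
  Position 2: 'a' vs 'c' => DIFFER
  Position 3: 'a' vs 'c' => DIFFER
  Position 4: 'd' vs 'd' => same
  Position 5: 'c' vs 'a' => DIFFER
Positions that differ: 5

5


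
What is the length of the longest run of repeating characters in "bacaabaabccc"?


Input: "bacaabaabccc"
Scanning for longest run:
  Position 1 ('a'): new char, reset run to 1
  Position 2 ('c'): new char, reset run to 1
  Position 3 ('a'): new char, reset run to 1
  Position 4 ('a'): continues run of 'a', length=2
  Position 5 ('b'): new char, reset run to 1
  Position 6 ('a'): new char, reset run to 1
  Position 7 ('a'): continues run of 'a', length=2
  Position 8 ('b'): new char, reset run to 1
  Position 9 ('c'): new char, reset run to 1
  Position 10 ('c'): continues run of 'c', length=2
  Position 11 ('c'): continues run of 'c', length=3
Longest run: 'c' with length 3

3


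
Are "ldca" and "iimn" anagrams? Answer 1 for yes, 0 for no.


Strings: "ldca", "iimn"
Sorted first:  acdl
Sorted second: iimn
Differ at position 0: 'a' vs 'i' => not anagrams

0


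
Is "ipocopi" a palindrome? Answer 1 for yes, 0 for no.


Input: ipocopi
Reversed: ipocopi
  Compare pos 0 ('i') with pos 6 ('i'): match
  Compare pos 1 ('p') with pos 5 ('p'): match
  Compare pos 2 ('o') with pos 4 ('o'): match
Result: palindrome

1


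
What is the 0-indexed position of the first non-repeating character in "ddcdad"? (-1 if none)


Input: ddcdad
Character frequencies:
  'a': 1
  'c': 1
  'd': 4
Scanning left to right for freq == 1:
  Position 0 ('d'): freq=4, skip
  Position 1 ('d'): freq=4, skip
  Position 2 ('c'): unique! => answer = 2

2


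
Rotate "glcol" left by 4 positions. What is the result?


Input: "glcol", rotate left by 4
First 4 characters: "glco"
Remaining characters: "l"
Concatenate remaining + first: "l" + "glco" = "lglco"

lglco


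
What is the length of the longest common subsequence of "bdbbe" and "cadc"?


LCS of "bdbbe" and "cadc"
DP table:
           c    a    d    c
      0    0    0    0    0
  b   0    0    0    0    0
  d   0    0    0    1    1
  b   0    0    0    1    1
  b   0    0    0    1    1
  e   0    0    0    1    1
LCS length = dp[5][4] = 1

1


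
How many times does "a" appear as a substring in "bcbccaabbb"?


Searching for "a" in "bcbccaabbb"
Scanning each position:
  Position 0: "b" => no
  Position 1: "c" => no
  Position 2: "b" => no
  Position 3: "c" => no
  Position 4: "c" => no
  Position 5: "a" => MATCH
  Position 6: "a" => MATCH
  Position 7: "b" => no
  Position 8: "b" => no
  Position 9: "b" => no
Total occurrences: 2

2


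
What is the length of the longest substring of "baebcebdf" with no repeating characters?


Input: "baebcebdf"
Sliding window (track last position of each char):
  Position 0 ('b'): window [0,0] length 1 -- new best
  Position 1 ('a'): window [0,1] length 2 -- new best
  Position 2 ('e'): window [0,2] length 3 -- new best
  Position 3 ('b'): repeat (last at 0), move window start to 1
  Position 3 ('b'): window [1,3] length 3
  Position 4 ('c'): window [1,4] length 4 -- new best
  Position 5 ('e'): repeat (last at 2), move window start to 3
  Position 5 ('e'): window [3,5] length 3
  Position 6 ('b'): repeat (last at 3), move window start to 4
  Position 6 ('b'): window [4,6] length 3
  Position 7 ('d'): window [4,7] length 4
  Position 8 ('f'): window [4,8] length 5 -- new best
Longest substring with no repeats: "cebdf" with length 5

5


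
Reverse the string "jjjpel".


Input: jjjpel
Reading characters right to left:
  Position 5: 'l'
  Position 4: 'e'
  Position 3: 'p'
  Position 2: 'j'
  Position 1: 'j'
  Position 0: 'j'
Reversed: lepjjj

lepjjj


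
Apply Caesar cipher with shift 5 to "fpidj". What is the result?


Caesar cipher: shift "fpidj" by 5
  'f' (pos 5) + 5 = pos 10 = 'k'
  'p' (pos 15) + 5 = pos 20 = 'u'
  'i' (pos 8) + 5 = pos 13 = 'n'
  'd' (pos 3) + 5 = pos 8 = 'i'
  'j' (pos 9) + 5 = pos 14 = 'o'
Result: kunio

kunio


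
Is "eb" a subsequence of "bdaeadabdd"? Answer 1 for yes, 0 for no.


Check if "eb" is a subsequence of "bdaeadabdd"
Greedy scan:
  Position 0 ('b'): no match needed
  Position 1 ('d'): no match needed
  Position 2 ('a'): no match needed
  Position 3 ('e'): matches sub[0] = 'e'
  Position 4 ('a'): no match needed
  Position 5 ('d'): no match needed
  Position 6 ('a'): no match needed
  Position 7 ('b'): matches sub[1] = 'b'
  Position 8 ('d'): no match needed
  Position 9 ('d'): no match needed
All 2 characters matched => is a subsequence

1


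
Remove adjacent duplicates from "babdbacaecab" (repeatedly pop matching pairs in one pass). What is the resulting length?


Input: babdbacaecab
Stack-based adjacent duplicate removal:
  Read 'b': push. Stack: b
  Read 'a': push. Stack: ba
  Read 'b': push. Stack: bab
  Read 'd': push. Stack: babd
  Read 'b': push. Stack: babdb
  Read 'a': push. Stack: babdba
  Read 'c': push. Stack: babdbac
  Read 'a': push. Stack: babdbaca
  Read 'e': push. Stack: babdbacae
  Read 'c': push. Stack: babdbacaec
  Read 'a': push. Stack: babdbacaeca
  Read 'b': push. Stack: babdbacaecab
Final stack: "babdbacaecab" (length 12)

12


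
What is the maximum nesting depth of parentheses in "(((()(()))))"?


Input: "(((()(()))))"
Tracking depth:
  Position 0 '(': depth becomes 1
  Position 1 '(': depth becomes 2
  Position 2 '(': depth becomes 3
  Position 3 '(': depth becomes 4
  Position 4 ')': depth becomes 3
  Position 5 '(': depth becomes 4
  Position 6 '(': depth becomes 5
  Position 7 ')': depth becomes 4
  Position 8 ')': depth becomes 3
  Position 9 ')': depth becomes 2
  Position 10 ')': depth becomes 1
  Position 11 ')': depth becomes 0
Maximum depth reached: 5

5


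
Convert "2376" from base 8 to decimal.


Input: "2376" in base 8
Positional expansion:
  Digit '2' (value 2) x 8^3 = 1024
  Digit '3' (value 3) x 8^2 = 192
  Digit '7' (value 7) x 8^1 = 56
  Digit '6' (value 6) x 8^0 = 6
Sum = 1278

1278


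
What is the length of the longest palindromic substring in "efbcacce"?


Input: "efbcacce"
Checking substrings for palindromes:
  [3:6] "cac" (len 3) => palindrome
  [5:7] "cc" (len 2) => palindrome
Longest palindromic substring: "cac" with length 3

3


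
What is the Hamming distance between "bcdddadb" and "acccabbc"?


Comparing "bcdddadb" and "acccabbc" position by position:
  Position 0: 'b' vs 'a' => differ
  Position 1: 'c' vs 'c' => same
  Position 2: 'd' vs 'c' => differ
  Position 3: 'd' vs 'c' => differ
  Position 4: 'd' vs 'a' => differ
  Position 5: 'a' vs 'b' => differ
  Position 6: 'd' vs 'b' => differ
  Position 7: 'b' vs 'c' => differ
Total differences (Hamming distance): 7

7


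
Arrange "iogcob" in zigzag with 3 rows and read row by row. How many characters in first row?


Zigzag "iogcob" into 3 rows:
Placing characters:
  'i' => row 0
  'o' => row 1
  'g' => row 2
  'c' => row 1
  'o' => row 0
  'b' => row 1
Rows:
  Row 0: "io"
  Row 1: "ocb"
  Row 2: "g"
First row length: 2

2


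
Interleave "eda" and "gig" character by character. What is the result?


Interleaving "eda" and "gig":
  Position 0: 'e' from first, 'g' from second => "eg"
  Position 1: 'd' from first, 'i' from second => "di"
  Position 2: 'a' from first, 'g' from second => "ag"
Result: egdiag

egdiag


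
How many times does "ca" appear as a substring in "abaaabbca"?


Searching for "ca" in "abaaabbca"
Scanning each position:
  Position 0: "ab" => no
  Position 1: "ba" => no
  Position 2: "aa" => no
  Position 3: "aa" => no
  Position 4: "ab" => no
  Position 5: "bb" => no
  Position 6: "bc" => no
  Position 7: "ca" => MATCH
Total occurrences: 1

1


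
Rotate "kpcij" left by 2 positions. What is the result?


Input: "kpcij", rotate left by 2
First 2 characters: "kp"
Remaining characters: "cij"
Concatenate remaining + first: "cij" + "kp" = "cijkp"

cijkp


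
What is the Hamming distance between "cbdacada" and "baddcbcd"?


Comparing "cbdacada" and "baddcbcd" position by position:
  Position 0: 'c' vs 'b' => differ
  Position 1: 'b' vs 'a' => differ
  Position 2: 'd' vs 'd' => same
  Position 3: 'a' vs 'd' => differ
  Position 4: 'c' vs 'c' => same
  Position 5: 'a' vs 'b' => differ
  Position 6: 'd' vs 'c' => differ
  Position 7: 'a' vs 'd' => differ
Total differences (Hamming distance): 6

6


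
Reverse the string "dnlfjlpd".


Input: dnlfjlpd
Reading characters right to left:
  Position 7: 'd'
  Position 6: 'p'
  Position 5: 'l'
  Position 4: 'j'
  Position 3: 'f'
  Position 2: 'l'
  Position 1: 'n'
  Position 0: 'd'
Reversed: dpljflnd

dpljflnd


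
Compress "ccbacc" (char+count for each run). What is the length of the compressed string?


Input: ccbacc
Runs:
  'c' x 2 => "c2"
  'b' x 1 => "b1"
  'a' x 1 => "a1"
  'c' x 2 => "c2"
Compressed: "c2b1a1c2"
Compressed length: 8

8


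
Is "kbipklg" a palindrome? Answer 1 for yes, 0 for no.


Input: kbipklg
Reversed: glkpibk
  Compare pos 0 ('k') with pos 6 ('g'): MISMATCH
  Compare pos 1 ('b') with pos 5 ('l'): MISMATCH
  Compare pos 2 ('i') with pos 4 ('k'): MISMATCH
Result: not a palindrome

0


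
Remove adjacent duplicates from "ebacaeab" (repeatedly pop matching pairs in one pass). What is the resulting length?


Input: ebacaeab
Stack-based adjacent duplicate removal:
  Read 'e': push. Stack: e
  Read 'b': push. Stack: eb
  Read 'a': push. Stack: eba
  Read 'c': push. Stack: ebac
  Read 'a': push. Stack: ebaca
  Read 'e': push. Stack: ebacae
  Read 'a': push. Stack: ebacaea
  Read 'b': push. Stack: ebacaeab
Final stack: "ebacaeab" (length 8)

8


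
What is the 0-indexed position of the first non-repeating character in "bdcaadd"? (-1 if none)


Input: bdcaadd
Character frequencies:
  'a': 2
  'b': 1
  'c': 1
  'd': 3
Scanning left to right for freq == 1:
  Position 0 ('b'): unique! => answer = 0

0


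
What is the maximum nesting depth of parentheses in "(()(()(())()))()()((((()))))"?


Input: "(()(()(())()))()()((((()))))"
Tracking depth:
  Position 0 '(': depth becomes 1
  Position 1 '(': depth becomes 2
  Position 2 ')': depth becomes 1
  Position 3 '(': depth becomes 2
  Position 4 '(': depth becomes 3
  Position 5 ')': depth becomes 2
  Position 6 '(': depth becomes 3
  Position 7 '(': depth becomes 4
  Position 8 ')': depth becomes 3
  Position 9 ')': depth becomes 2
  Position 10 '(': depth becomes 3
  Position 11 ')': depth becomes 2
  Position 12 ')': depth becomes 1
  Position 13 ')': depth becomes 0
  Position 14 '(': depth becomes 1
  Position 15 ')': depth becomes 0
  Position 16 '(': depth becomes 1
  Position 17 ')': depth becomes 0
  Position 18 '(': depth becomes 1
  Position 19 '(': depth becomes 2
  Position 20 '(': depth becomes 3
  Position 21 '(': depth becomes 4
  Position 22 '(': depth becomes 5
  Position 23 ')': depth becomes 4
  Position 24 ')': depth becomes 3
  Position 25 ')': depth becomes 2
  Position 26 ')': depth becomes 1
  Position 27 ')': depth becomes 0
Maximum depth reached: 5

5


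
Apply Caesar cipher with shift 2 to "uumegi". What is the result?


Caesar cipher: shift "uumegi" by 2
  'u' (pos 20) + 2 = pos 22 = 'w'
  'u' (pos 20) + 2 = pos 22 = 'w'
  'm' (pos 12) + 2 = pos 14 = 'o'
  'e' (pos 4) + 2 = pos 6 = 'g'
  'g' (pos 6) + 2 = pos 8 = 'i'
  'i' (pos 8) + 2 = pos 10 = 'k'
Result: wwogik

wwogik


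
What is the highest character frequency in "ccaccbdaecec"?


Input: ccaccbdaecec
Character counts:
  'a': 2
  'b': 1
  'c': 6
  'd': 1
  'e': 2
Maximum frequency: 6

6


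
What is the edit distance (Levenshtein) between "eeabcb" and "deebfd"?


Computing edit distance: "eeabcb" -> "deebfd"
DP table:
           d    e    e    b    f    d
      0    1    2    3    4    5    6
  e   1    1    1    2    3    4    5
  e   2    2    1    1    2    3    4
  a   3    3    2    2    2    3    4
  b   4    4    3    3    2    3    4
  c   5    5    4    4    3    3    4
  b   6    6    5    5    4    4    4
Edit distance = dp[6][6] = 4

4


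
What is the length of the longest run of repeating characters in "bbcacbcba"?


Input: "bbcacbcba"
Scanning for longest run:
  Position 1 ('b'): continues run of 'b', length=2
  Position 2 ('c'): new char, reset run to 1
  Position 3 ('a'): new char, reset run to 1
  Position 4 ('c'): new char, reset run to 1
  Position 5 ('b'): new char, reset run to 1
  Position 6 ('c'): new char, reset run to 1
  Position 7 ('b'): new char, reset run to 1
  Position 8 ('a'): new char, reset run to 1
Longest run: 'b' with length 2

2


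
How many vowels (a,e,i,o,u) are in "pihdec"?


Input: pihdec
Checking each character:
  'p' at position 0: consonant
  'i' at position 1: vowel (running total: 1)
  'h' at position 2: consonant
  'd' at position 3: consonant
  'e' at position 4: vowel (running total: 2)
  'c' at position 5: consonant
Total vowels: 2

2


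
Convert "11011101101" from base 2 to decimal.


Input: "11011101101" in base 2
Positional expansion:
  Digit '1' (value 1) x 2^10 = 1024
  Digit '1' (value 1) x 2^9 = 512
  Digit '0' (value 0) x 2^8 = 0
  Digit '1' (value 1) x 2^7 = 128
  Digit '1' (value 1) x 2^6 = 64
  Digit '1' (value 1) x 2^5 = 32
  Digit '0' (value 0) x 2^4 = 0
  Digit '1' (value 1) x 2^3 = 8
  Digit '1' (value 1) x 2^2 = 4
  Digit '0' (value 0) x 2^1 = 0
  Digit '1' (value 1) x 2^0 = 1
Sum = 1773

1773


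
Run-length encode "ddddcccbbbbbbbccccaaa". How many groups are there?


Input: ddddcccbbbbbbbccccaaa
Scanning for consecutive runs:
  Group 1: 'd' x 4 (positions 0-3)
  Group 2: 'c' x 3 (positions 4-6)
  Group 3: 'b' x 7 (positions 7-13)
  Group 4: 'c' x 4 (positions 14-17)
  Group 5: 'a' x 3 (positions 18-20)
Total groups: 5

5


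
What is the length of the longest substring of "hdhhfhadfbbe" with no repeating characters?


Input: "hdhhfhadfbbe"
Sliding window (track last position of each char):
  Position 0 ('h'): window [0,0] length 1 -- new best
  Position 1 ('d'): window [0,1] length 2 -- new best
  Position 2 ('h'): repeat (last at 0), move window start to 1
  Position 2 ('h'): window [1,2] length 2
  Position 3 ('h'): repeat (last at 2), move window start to 3
  Position 3 ('h'): window [3,3] length 1
  Position 4 ('f'): window [3,4] length 2
  Position 5 ('h'): repeat (last at 3), move window start to 4
  Position 5 ('h'): window [4,5] length 2
  Position 6 ('a'): window [4,6] length 3 -- new best
  Position 7 ('d'): window [4,7] length 4 -- new best
  Position 8 ('f'): repeat (last at 4), move window start to 5
  Position 8 ('f'): window [5,8] length 4
  Position 9 ('b'): window [5,9] length 5 -- new best
  Position 10 ('b'): repeat (last at 9), move window start to 10
  Position 10 ('b'): window [10,10] length 1
  Position 11 ('e'): window [10,11] length 2
Longest substring with no repeats: "hadfb" with length 5

5


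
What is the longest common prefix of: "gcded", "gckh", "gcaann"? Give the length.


Words: gcded, gckh, gcaann
  Position 0: all 'g' => match
  Position 1: all 'c' => match
  Position 2: ('d', 'k', 'a') => mismatch, stop
LCP = "gc" (length 2)

2


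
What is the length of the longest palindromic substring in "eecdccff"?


Input: "eecdccff"
Checking substrings for palindromes:
  [2:5] "cdc" (len 3) => palindrome
  [0:2] "ee" (len 2) => palindrome
  [4:6] "cc" (len 2) => palindrome
  [6:8] "ff" (len 2) => palindrome
Longest palindromic substring: "cdc" with length 3

3


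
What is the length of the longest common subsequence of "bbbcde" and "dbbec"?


LCS of "bbbcde" and "dbbec"
DP table:
           d    b    b    e    c
      0    0    0    0    0    0
  b   0    0    1    1    1    1
  b   0    0    1    2    2    2
  b   0    0    1    2    2    2
  c   0    0    1    2    2    3
  d   0    1    1    2    2    3
  e   0    1    1    2    3    3
LCS length = dp[6][5] = 3

3


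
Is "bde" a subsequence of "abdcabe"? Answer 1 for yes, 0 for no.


Check if "bde" is a subsequence of "abdcabe"
Greedy scan:
  Position 0 ('a'): no match needed
  Position 1 ('b'): matches sub[0] = 'b'
  Position 2 ('d'): matches sub[1] = 'd'
  Position 3 ('c'): no match needed
  Position 4 ('a'): no match needed
  Position 5 ('b'): no match needed
  Position 6 ('e'): matches sub[2] = 'e'
All 3 characters matched => is a subsequence

1


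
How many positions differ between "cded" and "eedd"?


Comparing "cded" and "eedd" position by position:
  Position 0: 'c' vs 'e' => DIFFER
  Position 1: 'd' vs 'e' => DIFFER
  Position 2: 'e' vs 'd' => DIFFER
  Position 3: 'd' vs 'd' => same
Positions that differ: 3

3


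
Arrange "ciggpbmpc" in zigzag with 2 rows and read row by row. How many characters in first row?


Zigzag "ciggpbmpc" into 2 rows:
Placing characters:
  'c' => row 0
  'i' => row 1
  'g' => row 0
  'g' => row 1
  'p' => row 0
  'b' => row 1
  'm' => row 0
  'p' => row 1
  'c' => row 0
Rows:
  Row 0: "cgpmc"
  Row 1: "igbp"
First row length: 5

5


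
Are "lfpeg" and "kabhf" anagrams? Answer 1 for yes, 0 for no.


Strings: "lfpeg", "kabhf"
Sorted first:  efglp
Sorted second: abfhk
Differ at position 0: 'e' vs 'a' => not anagrams

0


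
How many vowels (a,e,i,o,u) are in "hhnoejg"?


Input: hhnoejg
Checking each character:
  'h' at position 0: consonant
  'h' at position 1: consonant
  'n' at position 2: consonant
  'o' at position 3: vowel (running total: 1)
  'e' at position 4: vowel (running total: 2)
  'j' at position 5: consonant
  'g' at position 6: consonant
Total vowels: 2

2


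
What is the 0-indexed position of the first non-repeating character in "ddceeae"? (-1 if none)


Input: ddceeae
Character frequencies:
  'a': 1
  'c': 1
  'd': 2
  'e': 3
Scanning left to right for freq == 1:
  Position 0 ('d'): freq=2, skip
  Position 1 ('d'): freq=2, skip
  Position 2 ('c'): unique! => answer = 2

2


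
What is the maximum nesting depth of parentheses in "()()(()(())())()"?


Input: "()()(()(())())()"
Tracking depth:
  Position 0 '(': depth becomes 1
  Position 1 ')': depth becomes 0
  Position 2 '(': depth becomes 1
  Position 3 ')': depth becomes 0
  Position 4 '(': depth becomes 1
  Position 5 '(': depth becomes 2
  Position 6 ')': depth becomes 1
  Position 7 '(': depth becomes 2
  Position 8 '(': depth becomes 3
  Position 9 ')': depth becomes 2
  Position 10 ')': depth becomes 1
  Position 11 '(': depth becomes 2
  Position 12 ')': depth becomes 1
  Position 13 ')': depth becomes 0
  Position 14 '(': depth becomes 1
  Position 15 ')': depth becomes 0
Maximum depth reached: 3

3


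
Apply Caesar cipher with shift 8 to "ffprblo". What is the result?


Caesar cipher: shift "ffprblo" by 8
  'f' (pos 5) + 8 = pos 13 = 'n'
  'f' (pos 5) + 8 = pos 13 = 'n'
  'p' (pos 15) + 8 = pos 23 = 'x'
  'r' (pos 17) + 8 = pos 25 = 'z'
  'b' (pos 1) + 8 = pos 9 = 'j'
  'l' (pos 11) + 8 = pos 19 = 't'
  'o' (pos 14) + 8 = pos 22 = 'w'
Result: nnxzjtw

nnxzjtw


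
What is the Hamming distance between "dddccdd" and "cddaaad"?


Comparing "dddccdd" and "cddaaad" position by position:
  Position 0: 'd' vs 'c' => differ
  Position 1: 'd' vs 'd' => same
  Position 2: 'd' vs 'd' => same
  Position 3: 'c' vs 'a' => differ
  Position 4: 'c' vs 'a' => differ
  Position 5: 'd' vs 'a' => differ
  Position 6: 'd' vs 'd' => same
Total differences (Hamming distance): 4

4


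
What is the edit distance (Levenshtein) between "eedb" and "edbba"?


Computing edit distance: "eedb" -> "edbba"
DP table:
           e    d    b    b    a
      0    1    2    3    4    5
  e   1    0    1    2    3    4
  e   2    1    1    2    3    4
  d   3    2    1    2    3    4
  b   4    3    2    1    2    3
Edit distance = dp[4][5] = 3

3


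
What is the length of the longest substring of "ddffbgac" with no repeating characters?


Input: "ddffbgac"
Sliding window (track last position of each char):
  Position 0 ('d'): window [0,0] length 1 -- new best
  Position 1 ('d'): repeat (last at 0), move window start to 1
  Position 1 ('d'): window [1,1] length 1
  Position 2 ('f'): window [1,2] length 2 -- new best
  Position 3 ('f'): repeat (last at 2), move window start to 3
  Position 3 ('f'): window [3,3] length 1
  Position 4 ('b'): window [3,4] length 2
  Position 5 ('g'): window [3,5] length 3 -- new best
  Position 6 ('a'): window [3,6] length 4 -- new best
  Position 7 ('c'): window [3,7] length 5 -- new best
Longest substring with no repeats: "fbgac" with length 5

5


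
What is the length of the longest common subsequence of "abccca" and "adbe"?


LCS of "abccca" and "adbe"
DP table:
           a    d    b    e
      0    0    0    0    0
  a   0    1    1    1    1
  b   0    1    1    2    2
  c   0    1    1    2    2
  c   0    1    1    2    2
  c   0    1    1    2    2
  a   0    1    1    2    2
LCS length = dp[6][4] = 2

2


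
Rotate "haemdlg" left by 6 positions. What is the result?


Input: "haemdlg", rotate left by 6
First 6 characters: "haemdl"
Remaining characters: "g"
Concatenate remaining + first: "g" + "haemdl" = "ghaemdl"

ghaemdl


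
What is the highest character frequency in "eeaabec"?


Input: eeaabec
Character counts:
  'a': 2
  'b': 1
  'c': 1
  'e': 3
Maximum frequency: 3

3


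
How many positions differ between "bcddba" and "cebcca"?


Comparing "bcddba" and "cebcca" position by position:
  Position 0: 'b' vs 'c' => DIFFER
  Position 1: 'c' vs 'e' => DIFFER
  Position 2: 'd' vs 'b' => DIFFER
  Position 3: 'd' vs 'c' => DIFFER
  Position 4: 'b' vs 'c' => DIFFER
  Position 5: 'a' vs 'a' => same
Positions that differ: 5

5


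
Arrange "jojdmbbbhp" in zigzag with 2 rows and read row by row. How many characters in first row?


Zigzag "jojdmbbbhp" into 2 rows:
Placing characters:
  'j' => row 0
  'o' => row 1
  'j' => row 0
  'd' => row 1
  'm' => row 0
  'b' => row 1
  'b' => row 0
  'b' => row 1
  'h' => row 0
  'p' => row 1
Rows:
  Row 0: "jjmbh"
  Row 1: "odbbp"
First row length: 5

5


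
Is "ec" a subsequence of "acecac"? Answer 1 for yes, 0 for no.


Check if "ec" is a subsequence of "acecac"
Greedy scan:
  Position 0 ('a'): no match needed
  Position 1 ('c'): no match needed
  Position 2 ('e'): matches sub[0] = 'e'
  Position 3 ('c'): matches sub[1] = 'c'
  Position 4 ('a'): no match needed
  Position 5 ('c'): no match needed
All 2 characters matched => is a subsequence

1


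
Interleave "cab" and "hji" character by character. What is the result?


Interleaving "cab" and "hji":
  Position 0: 'c' from first, 'h' from second => "ch"
  Position 1: 'a' from first, 'j' from second => "aj"
  Position 2: 'b' from first, 'i' from second => "bi"
Result: chajbi

chajbi


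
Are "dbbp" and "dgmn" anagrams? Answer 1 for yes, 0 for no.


Strings: "dbbp", "dgmn"
Sorted first:  bbdp
Sorted second: dgmn
Differ at position 0: 'b' vs 'd' => not anagrams

0


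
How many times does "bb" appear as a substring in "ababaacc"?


Searching for "bb" in "ababaacc"
Scanning each position:
  Position 0: "ab" => no
  Position 1: "ba" => no
  Position 2: "ab" => no
  Position 3: "ba" => no
  Position 4: "aa" => no
  Position 5: "ac" => no
  Position 6: "cc" => no
Total occurrences: 0

0


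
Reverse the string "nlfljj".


Input: nlfljj
Reading characters right to left:
  Position 5: 'j'
  Position 4: 'j'
  Position 3: 'l'
  Position 2: 'f'
  Position 1: 'l'
  Position 0: 'n'
Reversed: jjlfln

jjlfln


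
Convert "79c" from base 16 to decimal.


Input: "79c" in base 16
Positional expansion:
  Digit '7' (value 7) x 16^2 = 1792
  Digit '9' (value 9) x 16^1 = 144
  Digit 'c' (value 12) x 16^0 = 12
Sum = 1948

1948


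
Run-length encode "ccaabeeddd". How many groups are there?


Input: ccaabeeddd
Scanning for consecutive runs:
  Group 1: 'c' x 2 (positions 0-1)
  Group 2: 'a' x 2 (positions 2-3)
  Group 3: 'b' x 1 (positions 4-4)
  Group 4: 'e' x 2 (positions 5-6)
  Group 5: 'd' x 3 (positions 7-9)
Total groups: 5

5


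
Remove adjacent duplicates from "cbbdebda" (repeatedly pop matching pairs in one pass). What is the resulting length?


Input: cbbdebda
Stack-based adjacent duplicate removal:
  Read 'c': push. Stack: c
  Read 'b': push. Stack: cb
  Read 'b': matches stack top 'b' => pop. Stack: c
  Read 'd': push. Stack: cd
  Read 'e': push. Stack: cde
  Read 'b': push. Stack: cdeb
  Read 'd': push. Stack: cdebd
  Read 'a': push. Stack: cdebda
Final stack: "cdebda" (length 6)

6


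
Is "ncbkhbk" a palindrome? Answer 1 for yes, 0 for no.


Input: ncbkhbk
Reversed: kbhkbcn
  Compare pos 0 ('n') with pos 6 ('k'): MISMATCH
  Compare pos 1 ('c') with pos 5 ('b'): MISMATCH
  Compare pos 2 ('b') with pos 4 ('h'): MISMATCH
Result: not a palindrome

0


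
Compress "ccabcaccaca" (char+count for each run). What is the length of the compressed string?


Input: ccabcaccaca
Runs:
  'c' x 2 => "c2"
  'a' x 1 => "a1"
  'b' x 1 => "b1"
  'c' x 1 => "c1"
  'a' x 1 => "a1"
  'c' x 2 => "c2"
  'a' x 1 => "a1"
  'c' x 1 => "c1"
  'a' x 1 => "a1"
Compressed: "c2a1b1c1a1c2a1c1a1"
Compressed length: 18

18


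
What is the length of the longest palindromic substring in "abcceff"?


Input: "abcceff"
Checking substrings for palindromes:
  [2:4] "cc" (len 2) => palindrome
  [5:7] "ff" (len 2) => palindrome
Longest palindromic substring: "cc" with length 2

2


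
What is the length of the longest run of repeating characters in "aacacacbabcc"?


Input: "aacacacbabcc"
Scanning for longest run:
  Position 1 ('a'): continues run of 'a', length=2
  Position 2 ('c'): new char, reset run to 1
  Position 3 ('a'): new char, reset run to 1
  Position 4 ('c'): new char, reset run to 1
  Position 5 ('a'): new char, reset run to 1
  Position 6 ('c'): new char, reset run to 1
  Position 7 ('b'): new char, reset run to 1
  Position 8 ('a'): new char, reset run to 1
  Position 9 ('b'): new char, reset run to 1
  Position 10 ('c'): new char, reset run to 1
  Position 11 ('c'): continues run of 'c', length=2
Longest run: 'a' with length 2

2


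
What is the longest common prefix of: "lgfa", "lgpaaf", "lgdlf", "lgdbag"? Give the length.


Words: lgfa, lgpaaf, lgdlf, lgdbag
  Position 0: all 'l' => match
  Position 1: all 'g' => match
  Position 2: ('f', 'p', 'd', 'd') => mismatch, stop
LCP = "lg" (length 2)

2


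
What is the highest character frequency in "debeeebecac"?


Input: debeeebecac
Character counts:
  'a': 1
  'b': 2
  'c': 2
  'd': 1
  'e': 5
Maximum frequency: 5

5


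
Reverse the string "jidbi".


Input: jidbi
Reading characters right to left:
  Position 4: 'i'
  Position 3: 'b'
  Position 2: 'd'
  Position 1: 'i'
  Position 0: 'j'
Reversed: ibdij

ibdij


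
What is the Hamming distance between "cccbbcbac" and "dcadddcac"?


Comparing "cccbbcbac" and "dcadddcac" position by position:
  Position 0: 'c' vs 'd' => differ
  Position 1: 'c' vs 'c' => same
  Position 2: 'c' vs 'a' => differ
  Position 3: 'b' vs 'd' => differ
  Position 4: 'b' vs 'd' => differ
  Position 5: 'c' vs 'd' => differ
  Position 6: 'b' vs 'c' => differ
  Position 7: 'a' vs 'a' => same
  Position 8: 'c' vs 'c' => same
Total differences (Hamming distance): 6

6


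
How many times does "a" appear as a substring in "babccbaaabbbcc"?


Searching for "a" in "babccbaaabbbcc"
Scanning each position:
  Position 0: "b" => no
  Position 1: "a" => MATCH
  Position 2: "b" => no
  Position 3: "c" => no
  Position 4: "c" => no
  Position 5: "b" => no
  Position 6: "a" => MATCH
  Position 7: "a" => MATCH
  Position 8: "a" => MATCH
  Position 9: "b" => no
  Position 10: "b" => no
  Position 11: "b" => no
  Position 12: "c" => no
  Position 13: "c" => no
Total occurrences: 4

4


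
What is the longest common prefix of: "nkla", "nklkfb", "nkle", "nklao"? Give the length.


Words: nkla, nklkfb, nkle, nklao
  Position 0: all 'n' => match
  Position 1: all 'k' => match
  Position 2: all 'l' => match
  Position 3: ('a', 'k', 'e', 'a') => mismatch, stop
LCP = "nkl" (length 3)

3


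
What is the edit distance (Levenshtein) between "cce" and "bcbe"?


Computing edit distance: "cce" -> "bcbe"
DP table:
           b    c    b    e
      0    1    2    3    4
  c   1    1    1    2    3
  c   2    2    1    2    3
  e   3    3    2    2    2
Edit distance = dp[3][4] = 2

2


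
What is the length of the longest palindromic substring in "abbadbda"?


Input: "abbadbda"
Checking substrings for palindromes:
  [3:8] "adbda" (len 5) => palindrome
  [0:4] "abba" (len 4) => palindrome
  [4:7] "dbd" (len 3) => palindrome
  [1:3] "bb" (len 2) => palindrome
Longest palindromic substring: "adbda" with length 5

5


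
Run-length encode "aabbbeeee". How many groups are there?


Input: aabbbeeee
Scanning for consecutive runs:
  Group 1: 'a' x 2 (positions 0-1)
  Group 2: 'b' x 3 (positions 2-4)
  Group 3: 'e' x 4 (positions 5-8)
Total groups: 3

3


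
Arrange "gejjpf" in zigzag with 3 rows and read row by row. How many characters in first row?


Zigzag "gejjpf" into 3 rows:
Placing characters:
  'g' => row 0
  'e' => row 1
  'j' => row 2
  'j' => row 1
  'p' => row 0
  'f' => row 1
Rows:
  Row 0: "gp"
  Row 1: "ejf"
  Row 2: "j"
First row length: 2

2


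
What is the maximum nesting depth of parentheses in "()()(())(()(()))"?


Input: "()()(())(()(()))"
Tracking depth:
  Position 0 '(': depth becomes 1
  Position 1 ')': depth becomes 0
  Position 2 '(': depth becomes 1
  Position 3 ')': depth becomes 0
  Position 4 '(': depth becomes 1
  Position 5 '(': depth becomes 2
  Position 6 ')': depth becomes 1
  Position 7 ')': depth becomes 0
  Position 8 '(': depth becomes 1
  Position 9 '(': depth becomes 2
  Position 10 ')': depth becomes 1
  Position 11 '(': depth becomes 2
  Position 12 '(': depth becomes 3
  Position 13 ')': depth becomes 2
  Position 14 ')': depth becomes 1
  Position 15 ')': depth becomes 0
Maximum depth reached: 3

3


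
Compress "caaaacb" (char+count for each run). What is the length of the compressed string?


Input: caaaacb
Runs:
  'c' x 1 => "c1"
  'a' x 4 => "a4"
  'c' x 1 => "c1"
  'b' x 1 => "b1"
Compressed: "c1a4c1b1"
Compressed length: 8

8


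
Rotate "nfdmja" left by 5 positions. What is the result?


Input: "nfdmja", rotate left by 5
First 5 characters: "nfdmj"
Remaining characters: "a"
Concatenate remaining + first: "a" + "nfdmj" = "anfdmj"

anfdmj


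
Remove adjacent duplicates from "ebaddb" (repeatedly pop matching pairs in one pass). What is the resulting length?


Input: ebaddb
Stack-based adjacent duplicate removal:
  Read 'e': push. Stack: e
  Read 'b': push. Stack: eb
  Read 'a': push. Stack: eba
  Read 'd': push. Stack: ebad
  Read 'd': matches stack top 'd' => pop. Stack: eba
  Read 'b': push. Stack: ebab
Final stack: "ebab" (length 4)

4
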